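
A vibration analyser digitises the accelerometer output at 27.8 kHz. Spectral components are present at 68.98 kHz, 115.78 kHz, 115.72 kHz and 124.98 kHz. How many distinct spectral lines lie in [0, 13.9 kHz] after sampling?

fs/2 = 13.9 kHz.
68.98 kHz mod fs = 13.38 kHz.
13.38 kHz ≤ fs/2 = 13.9 kHz, appears at 13.38 kHz.
115.78 kHz mod fs = 4.58 kHz.
4.58 kHz ≤ fs/2 = 13.9 kHz, appears at 4.58 kHz.
115.72 kHz mod fs = 4.52 kHz.
4.52 kHz ≤ fs/2 = 13.9 kHz, appears at 4.52 kHz.
124.98 kHz mod fs = 13.78 kHz.
13.78 kHz ≤ fs/2 = 13.9 kHz, appears at 13.78 kHz.
Distinct values: {4.52 kHz, 4.58 kHz, 13.38 kHz, 13.78 kHz} → 4.

4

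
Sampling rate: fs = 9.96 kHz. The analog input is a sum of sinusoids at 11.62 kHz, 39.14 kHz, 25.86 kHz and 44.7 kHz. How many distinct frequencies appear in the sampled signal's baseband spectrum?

fs/2 = 4.98 kHz.
11.62 kHz mod fs = 1.66 kHz.
1.66 kHz ≤ fs/2 = 4.98 kHz, appears at 1.66 kHz.
39.14 kHz mod fs = 9.26 kHz.
9.26 kHz > fs/2 = 4.98 kHz, folds to fs − 9.26 kHz = 0.7 kHz.
25.86 kHz mod fs = 5.94 kHz.
5.94 kHz > fs/2 = 4.98 kHz, folds to fs − 5.94 kHz = 4.02 kHz.
44.7 kHz mod fs = 4.86 kHz.
4.86 kHz ≤ fs/2 = 4.98 kHz, appears at 4.86 kHz.
Distinct values: {0.7 kHz, 1.66 kHz, 4.02 kHz, 4.86 kHz} → 4.

4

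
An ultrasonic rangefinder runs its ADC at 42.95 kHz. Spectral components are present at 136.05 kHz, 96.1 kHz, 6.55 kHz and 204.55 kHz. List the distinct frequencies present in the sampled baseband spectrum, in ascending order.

fs/2 = 21.475 kHz.
136.05 kHz mod fs = 7.2 kHz.
7.2 kHz ≤ fs/2 = 21.475 kHz, appears at 7.2 kHz.
96.1 kHz mod fs = 10.2 kHz.
10.2 kHz ≤ fs/2 = 21.475 kHz, appears at 10.2 kHz.
6.55 kHz ≤ fs/2 = 21.475 kHz, passes unchanged.
204.55 kHz mod fs = 32.75 kHz.
32.75 kHz > fs/2 = 21.475 kHz, folds to fs − 32.75 kHz = 10.2 kHz.
Distinct values: {6.55 kHz, 7.2 kHz, 10.2 kHz}.

6.55 kHz, 7.2 kHz, 10.2 kHz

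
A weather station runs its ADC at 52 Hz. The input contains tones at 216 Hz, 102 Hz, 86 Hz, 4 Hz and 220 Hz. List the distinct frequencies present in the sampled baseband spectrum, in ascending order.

fs/2 = 26 Hz.
216 Hz mod fs = 8 Hz.
8 Hz ≤ fs/2 = 26 Hz, appears at 8 Hz.
102 Hz mod fs = 50 Hz.
50 Hz > fs/2 = 26 Hz, folds to fs − 50 Hz = 2 Hz.
86 Hz mod fs = 34 Hz.
34 Hz > fs/2 = 26 Hz, folds to fs − 34 Hz = 18 Hz.
4 Hz ≤ fs/2 = 26 Hz, passes unchanged.
220 Hz mod fs = 12 Hz.
12 Hz ≤ fs/2 = 26 Hz, appears at 12 Hz.
Distinct values: {2 Hz, 4 Hz, 8 Hz, 12 Hz, 18 Hz}.

2 Hz, 4 Hz, 8 Hz, 12 Hz, 18 Hz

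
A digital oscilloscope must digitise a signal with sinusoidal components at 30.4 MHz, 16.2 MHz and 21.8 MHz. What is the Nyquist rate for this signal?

Highest-frequency component: 30.4 MHz.
Nyquist rate = 2 × 30.4 MHz = 60.8 MHz.

60.8 MHz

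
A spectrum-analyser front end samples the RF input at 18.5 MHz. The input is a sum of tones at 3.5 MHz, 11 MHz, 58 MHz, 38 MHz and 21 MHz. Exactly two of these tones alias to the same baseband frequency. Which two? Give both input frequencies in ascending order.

21 MHz, 58 MHz

fs/2 = 9.25 MHz.
3.5 MHz ≤ fs/2 = 9.25 MHz, passes unchanged.
11 MHz > fs/2 = 9.25 MHz, folds to fs − 11 MHz = 7.5 MHz.
58 MHz mod fs = 2.5 MHz.
2.5 MHz ≤ fs/2 = 9.25 MHz, appears at 2.5 MHz.
38 MHz mod fs = 1 MHz.
1 MHz ≤ fs/2 = 9.25 MHz, appears at 1 MHz.
21 MHz mod fs = 2.5 MHz.
2.5 MHz ≤ fs/2 = 9.25 MHz, appears at 2.5 MHz.
21 MHz and 58 MHz both map to 2.5 MHz.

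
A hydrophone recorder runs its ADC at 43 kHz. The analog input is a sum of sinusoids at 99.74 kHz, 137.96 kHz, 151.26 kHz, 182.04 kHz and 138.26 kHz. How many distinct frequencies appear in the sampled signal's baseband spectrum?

fs/2 = 21.5 kHz.
99.74 kHz mod fs = 13.74 kHz.
13.74 kHz ≤ fs/2 = 21.5 kHz, appears at 13.74 kHz.
137.96 kHz mod fs = 8.96 kHz.
8.96 kHz ≤ fs/2 = 21.5 kHz, appears at 8.96 kHz.
151.26 kHz mod fs = 22.26 kHz.
22.26 kHz > fs/2 = 21.5 kHz, folds to fs − 22.26 kHz = 20.74 kHz.
182.04 kHz mod fs = 10.04 kHz.
10.04 kHz ≤ fs/2 = 21.5 kHz, appears at 10.04 kHz.
138.26 kHz mod fs = 9.26 kHz.
9.26 kHz ≤ fs/2 = 21.5 kHz, appears at 9.26 kHz.
Distinct values: {8.96 kHz, 9.26 kHz, 10.04 kHz, 13.74 kHz, 20.74 kHz} → 5.

5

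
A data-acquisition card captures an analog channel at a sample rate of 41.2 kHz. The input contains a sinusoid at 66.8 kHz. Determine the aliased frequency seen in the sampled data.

15.6 kHz

66.8 kHz mod fs = 25.6 kHz.
25.6 kHz > fs/2 = 20.6 kHz, folds to fs − 25.6 kHz = 15.6 kHz.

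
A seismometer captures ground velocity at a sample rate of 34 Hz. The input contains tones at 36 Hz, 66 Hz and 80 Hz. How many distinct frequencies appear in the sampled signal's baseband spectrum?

2

fs/2 = 17 Hz.
36 Hz mod fs = 2 Hz.
2 Hz ≤ fs/2 = 17 Hz, appears at 2 Hz.
66 Hz mod fs = 32 Hz.
32 Hz > fs/2 = 17 Hz, folds to fs − 32 Hz = 2 Hz.
80 Hz mod fs = 12 Hz.
12 Hz ≤ fs/2 = 17 Hz, appears at 12 Hz.
Distinct values: {2 Hz, 12 Hz} → 2.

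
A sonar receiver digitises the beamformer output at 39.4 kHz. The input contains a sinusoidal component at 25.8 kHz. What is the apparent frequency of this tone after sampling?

25.8 kHz > fs/2 = 19.7 kHz, folds to fs − 25.8 kHz = 13.6 kHz.

13.6 kHz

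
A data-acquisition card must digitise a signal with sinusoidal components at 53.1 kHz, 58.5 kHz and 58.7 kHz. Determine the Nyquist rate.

Highest-frequency component: 58.7 kHz.
Nyquist rate = 2 × 58.7 kHz = 117.4 kHz.

117.4 kHz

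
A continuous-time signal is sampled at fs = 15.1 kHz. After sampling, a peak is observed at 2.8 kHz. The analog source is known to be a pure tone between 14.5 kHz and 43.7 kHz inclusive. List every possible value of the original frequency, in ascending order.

17.9 kHz, 27.4 kHz, 33 kHz, 42.5 kHz

Frequencies that alias to 2.8 kHz are k·fs ± 2.8 kHz for integer k ≥ 0.
k=0: 2.8 kHz.
k=1: 12.3 kHz, 17.9 kHz.
k=2: 27.4 kHz, 33 kHz.
k=3: 42.5 kHz, 48.1 kHz.
k=4: 57.6 kHz, 63.2 kHz.
Within [14.5 kHz, 43.7 kHz]: 17.9 kHz, 27.4 kHz, 33 kHz, 42.5 kHz.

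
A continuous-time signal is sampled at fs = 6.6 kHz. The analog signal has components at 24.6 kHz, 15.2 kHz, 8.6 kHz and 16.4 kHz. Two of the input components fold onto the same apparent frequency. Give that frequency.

fs/2 = 3.3 kHz.
24.6 kHz mod fs = 4.8 kHz.
4.8 kHz > fs/2 = 3.3 kHz, folds to fs − 4.8 kHz = 1.8 kHz.
15.2 kHz mod fs = 2 kHz.
2 kHz ≤ fs/2 = 3.3 kHz, appears at 2 kHz.
8.6 kHz mod fs = 2 kHz.
2 kHz ≤ fs/2 = 3.3 kHz, appears at 2 kHz.
16.4 kHz mod fs = 3.2 kHz.
3.2 kHz ≤ fs/2 = 3.3 kHz, appears at 3.2 kHz.
8.6 kHz and 15.2 kHz both map to 2 kHz.

2 kHz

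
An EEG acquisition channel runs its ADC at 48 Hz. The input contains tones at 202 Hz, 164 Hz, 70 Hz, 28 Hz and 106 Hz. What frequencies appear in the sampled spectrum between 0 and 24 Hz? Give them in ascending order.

10 Hz, 20 Hz, 22 Hz

fs/2 = 24 Hz.
202 Hz mod fs = 10 Hz.
10 Hz ≤ fs/2 = 24 Hz, appears at 10 Hz.
164 Hz mod fs = 20 Hz.
20 Hz ≤ fs/2 = 24 Hz, appears at 20 Hz.
70 Hz mod fs = 22 Hz.
22 Hz ≤ fs/2 = 24 Hz, appears at 22 Hz.
28 Hz > fs/2 = 24 Hz, folds to fs − 28 Hz = 20 Hz.
106 Hz mod fs = 10 Hz.
10 Hz ≤ fs/2 = 24 Hz, appears at 10 Hz.
Distinct values: {10 Hz, 20 Hz, 22 Hz}.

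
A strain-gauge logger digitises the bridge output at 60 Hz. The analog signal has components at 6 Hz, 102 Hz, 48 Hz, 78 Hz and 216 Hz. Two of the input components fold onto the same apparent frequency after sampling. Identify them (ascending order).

fs/2 = 30 Hz.
6 Hz ≤ fs/2 = 30 Hz, passes unchanged.
102 Hz mod fs = 42 Hz.
42 Hz > fs/2 = 30 Hz, folds to fs − 42 Hz = 18 Hz.
48 Hz > fs/2 = 30 Hz, folds to fs − 48 Hz = 12 Hz.
78 Hz mod fs = 18 Hz.
18 Hz ≤ fs/2 = 30 Hz, appears at 18 Hz.
216 Hz mod fs = 36 Hz.
36 Hz > fs/2 = 30 Hz, folds to fs − 36 Hz = 24 Hz.
78 Hz and 102 Hz both map to 18 Hz.

78 Hz, 102 Hz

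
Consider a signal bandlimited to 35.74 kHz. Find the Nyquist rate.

Nyquist rate = 2 × 35.74 kHz = 71.48 kHz.

71.48 kHz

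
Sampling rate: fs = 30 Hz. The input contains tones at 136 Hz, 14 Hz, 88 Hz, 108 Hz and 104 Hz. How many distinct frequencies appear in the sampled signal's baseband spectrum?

fs/2 = 15 Hz.
136 Hz mod fs = 16 Hz.
16 Hz > fs/2 = 15 Hz, folds to fs − 16 Hz = 14 Hz.
14 Hz ≤ fs/2 = 15 Hz, passes unchanged.
88 Hz mod fs = 28 Hz.
28 Hz > fs/2 = 15 Hz, folds to fs − 28 Hz = 2 Hz.
108 Hz mod fs = 18 Hz.
18 Hz > fs/2 = 15 Hz, folds to fs − 18 Hz = 12 Hz.
104 Hz mod fs = 14 Hz.
14 Hz ≤ fs/2 = 15 Hz, appears at 14 Hz.
Distinct values: {2 Hz, 12 Hz, 14 Hz} → 3.

3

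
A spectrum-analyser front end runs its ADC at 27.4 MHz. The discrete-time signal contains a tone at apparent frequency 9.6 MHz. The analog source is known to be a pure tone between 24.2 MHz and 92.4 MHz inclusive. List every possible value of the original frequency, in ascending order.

Frequencies that alias to 9.6 MHz are k·fs ± 9.6 MHz for integer k ≥ 0.
k=0: 9.6 MHz.
k=1: 17.8 MHz, 37 MHz.
k=2: 45.2 MHz, 64.4 MHz.
k=3: 72.6 MHz, 91.8 MHz.
k=4: 100 MHz, 119.2 MHz.
Within [24.2 MHz, 92.4 MHz]: 37 MHz, 45.2 MHz, 64.4 MHz, 72.6 MHz, 91.8 MHz.

37 MHz, 45.2 MHz, 64.4 MHz, 72.6 MHz, 91.8 MHz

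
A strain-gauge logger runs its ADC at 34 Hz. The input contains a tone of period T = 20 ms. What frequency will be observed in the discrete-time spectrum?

T = 20 ms → f = 1/T = 50 Hz.
50 Hz mod fs = 16 Hz.
16 Hz ≤ fs/2 = 17 Hz, appears at 16 Hz.

16 Hz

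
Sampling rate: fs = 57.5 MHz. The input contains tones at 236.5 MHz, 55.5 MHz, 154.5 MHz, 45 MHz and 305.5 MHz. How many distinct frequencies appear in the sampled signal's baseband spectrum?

4

fs/2 = 28.75 MHz.
236.5 MHz mod fs = 6.5 MHz.
6.5 MHz ≤ fs/2 = 28.75 MHz, appears at 6.5 MHz.
55.5 MHz > fs/2 = 28.75 MHz, folds to fs − 55.5 MHz = 2 MHz.
154.5 MHz mod fs = 39.5 MHz.
39.5 MHz > fs/2 = 28.75 MHz, folds to fs − 39.5 MHz = 18 MHz.
45 MHz > fs/2 = 28.75 MHz, folds to fs − 45 MHz = 12.5 MHz.
305.5 MHz mod fs = 18 MHz.
18 MHz ≤ fs/2 = 28.75 MHz, appears at 18 MHz.
Distinct values: {2 MHz, 6.5 MHz, 12.5 MHz, 18 MHz} → 4.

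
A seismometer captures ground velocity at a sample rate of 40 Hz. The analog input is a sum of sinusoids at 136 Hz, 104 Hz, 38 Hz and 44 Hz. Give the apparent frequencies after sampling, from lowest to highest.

fs/2 = 20 Hz.
136 Hz mod fs = 16 Hz.
16 Hz ≤ fs/2 = 20 Hz, appears at 16 Hz.
104 Hz mod fs = 24 Hz.
24 Hz > fs/2 = 20 Hz, folds to fs − 24 Hz = 16 Hz.
38 Hz > fs/2 = 20 Hz, folds to fs − 38 Hz = 2 Hz.
44 Hz mod fs = 4 Hz.
4 Hz ≤ fs/2 = 20 Hz, appears at 4 Hz.
Distinct values: {2 Hz, 4 Hz, 16 Hz}.

2 Hz, 4 Hz, 16 Hz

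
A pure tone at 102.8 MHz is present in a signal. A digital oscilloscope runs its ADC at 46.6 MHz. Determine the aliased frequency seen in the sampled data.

102.8 MHz mod fs = 9.6 MHz.
9.6 MHz ≤ fs/2 = 23.3 MHz, appears at 9.6 MHz.

9.6 MHz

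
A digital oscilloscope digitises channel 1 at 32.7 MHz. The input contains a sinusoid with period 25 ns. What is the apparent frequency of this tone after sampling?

7.3 MHz

T = 25 ns → f = 1/T = 40 MHz.
40 MHz mod fs = 7.3 MHz.
7.3 MHz ≤ fs/2 = 16.35 MHz, appears at 7.3 MHz.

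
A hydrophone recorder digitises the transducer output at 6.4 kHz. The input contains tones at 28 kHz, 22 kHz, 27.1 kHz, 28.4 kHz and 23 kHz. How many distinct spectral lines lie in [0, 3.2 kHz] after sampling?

fs/2 = 3.2 kHz.
28 kHz mod fs = 2.4 kHz.
2.4 kHz ≤ fs/2 = 3.2 kHz, appears at 2.4 kHz.
22 kHz mod fs = 2.8 kHz.
2.8 kHz ≤ fs/2 = 3.2 kHz, appears at 2.8 kHz.
27.1 kHz mod fs = 1.5 kHz.
1.5 kHz ≤ fs/2 = 3.2 kHz, appears at 1.5 kHz.
28.4 kHz mod fs = 2.8 kHz.
2.8 kHz ≤ fs/2 = 3.2 kHz, appears at 2.8 kHz.
23 kHz mod fs = 3.8 kHz.
3.8 kHz > fs/2 = 3.2 kHz, folds to fs − 3.8 kHz = 2.6 kHz.
Distinct values: {1.5 kHz, 2.4 kHz, 2.6 kHz, 2.8 kHz} → 4.

4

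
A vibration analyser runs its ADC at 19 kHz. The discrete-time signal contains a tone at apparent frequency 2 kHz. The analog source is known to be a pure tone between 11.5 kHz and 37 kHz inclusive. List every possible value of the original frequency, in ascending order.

Frequencies that alias to 2 kHz are k·fs ± 2 kHz for integer k ≥ 0.
k=0: 2 kHz.
k=1: 17 kHz, 21 kHz.
k=2: 36 kHz, 40 kHz.
k=3: 55 kHz, 59 kHz.
Within [11.5 kHz, 37 kHz]: 17 kHz, 21 kHz, 36 kHz.

17 kHz, 21 kHz, 36 kHz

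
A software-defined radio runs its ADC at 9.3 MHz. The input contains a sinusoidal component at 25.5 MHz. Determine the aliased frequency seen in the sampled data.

2.4 MHz

25.5 MHz mod fs = 6.9 MHz.
6.9 MHz > fs/2 = 4.65 MHz, folds to fs − 6.9 MHz = 2.4 MHz.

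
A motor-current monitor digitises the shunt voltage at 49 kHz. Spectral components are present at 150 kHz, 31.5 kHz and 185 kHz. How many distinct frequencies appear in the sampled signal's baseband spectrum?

3

fs/2 = 24.5 kHz.
150 kHz mod fs = 3 kHz.
3 kHz ≤ fs/2 = 24.5 kHz, appears at 3 kHz.
31.5 kHz > fs/2 = 24.5 kHz, folds to fs − 31.5 kHz = 17.5 kHz.
185 kHz mod fs = 38 kHz.
38 kHz > fs/2 = 24.5 kHz, folds to fs − 38 kHz = 11 kHz.
Distinct values: {3 kHz, 11 kHz, 17.5 kHz} → 3.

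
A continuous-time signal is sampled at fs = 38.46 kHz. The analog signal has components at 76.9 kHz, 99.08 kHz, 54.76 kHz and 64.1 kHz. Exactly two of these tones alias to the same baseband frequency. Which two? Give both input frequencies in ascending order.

54.76 kHz, 99.08 kHz

fs/2 = 19.23 kHz.
76.9 kHz mod fs = 38.44 kHz.
38.44 kHz > fs/2 = 19.23 kHz, folds to fs − 38.44 kHz = 0.02 kHz.
99.08 kHz mod fs = 22.16 kHz.
22.16 kHz > fs/2 = 19.23 kHz, folds to fs − 22.16 kHz = 16.3 kHz.
54.76 kHz mod fs = 16.3 kHz.
16.3 kHz ≤ fs/2 = 19.23 kHz, appears at 16.3 kHz.
64.1 kHz mod fs = 25.64 kHz.
25.64 kHz > fs/2 = 19.23 kHz, folds to fs − 25.64 kHz = 12.82 kHz.
54.76 kHz and 99.08 kHz both map to 16.3 kHz.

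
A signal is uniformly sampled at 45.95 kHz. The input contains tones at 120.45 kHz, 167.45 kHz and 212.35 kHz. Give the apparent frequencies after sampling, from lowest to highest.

16.35 kHz, 17.4 kHz

fs/2 = 22.975 kHz.
120.45 kHz mod fs = 28.55 kHz.
28.55 kHz > fs/2 = 22.975 kHz, folds to fs − 28.55 kHz = 17.4 kHz.
167.45 kHz mod fs = 29.6 kHz.
29.6 kHz > fs/2 = 22.975 kHz, folds to fs − 29.6 kHz = 16.35 kHz.
212.35 kHz mod fs = 28.55 kHz.
28.55 kHz > fs/2 = 22.975 kHz, folds to fs − 28.55 kHz = 17.4 kHz.
Distinct values: {16.35 kHz, 17.4 kHz}.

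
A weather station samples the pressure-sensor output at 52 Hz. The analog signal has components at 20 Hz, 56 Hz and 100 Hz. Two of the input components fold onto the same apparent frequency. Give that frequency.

fs/2 = 26 Hz.
20 Hz ≤ fs/2 = 26 Hz, passes unchanged.
56 Hz mod fs = 4 Hz.
4 Hz ≤ fs/2 = 26 Hz, appears at 4 Hz.
100 Hz mod fs = 48 Hz.
48 Hz > fs/2 = 26 Hz, folds to fs − 48 Hz = 4 Hz.
56 Hz and 100 Hz both map to 4 Hz.

4 Hz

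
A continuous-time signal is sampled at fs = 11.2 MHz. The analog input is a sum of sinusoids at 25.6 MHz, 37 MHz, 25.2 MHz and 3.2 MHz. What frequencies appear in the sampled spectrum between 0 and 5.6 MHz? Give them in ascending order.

fs/2 = 5.6 MHz.
25.6 MHz mod fs = 3.2 MHz.
3.2 MHz ≤ fs/2 = 5.6 MHz, appears at 3.2 MHz.
37 MHz mod fs = 3.4 MHz.
3.4 MHz ≤ fs/2 = 5.6 MHz, appears at 3.4 MHz.
25.2 MHz mod fs = 2.8 MHz.
2.8 MHz ≤ fs/2 = 5.6 MHz, appears at 2.8 MHz.
3.2 MHz ≤ fs/2 = 5.6 MHz, passes unchanged.
Distinct values: {2.8 MHz, 3.2 MHz, 3.4 MHz}.

2.8 MHz, 3.2 MHz, 3.4 MHz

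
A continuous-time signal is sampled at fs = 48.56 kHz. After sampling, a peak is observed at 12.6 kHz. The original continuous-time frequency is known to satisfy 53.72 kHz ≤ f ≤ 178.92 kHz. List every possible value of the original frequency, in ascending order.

61.16 kHz, 84.52 kHz, 109.72 kHz, 133.08 kHz, 158.28 kHz

Frequencies that alias to 12.6 kHz are k·fs ± 12.6 kHz for integer k ≥ 0.
k=0: 12.6 kHz.
k=1: 35.96 kHz, 61.16 kHz.
k=2: 84.52 kHz, 109.72 kHz.
k=3: 133.08 kHz, 158.28 kHz.
k=4: 181.64 kHz, 206.84 kHz.
Within [53.72 kHz, 178.92 kHz]: 61.16 kHz, 84.52 kHz, 109.72 kHz, 133.08 kHz, 158.28 kHz.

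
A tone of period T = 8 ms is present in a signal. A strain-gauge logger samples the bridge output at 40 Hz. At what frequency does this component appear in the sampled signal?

T = 8 ms → f = 1/T = 125 Hz.
125 Hz mod fs = 5 Hz.
5 Hz ≤ fs/2 = 20 Hz, appears at 5 Hz.

5 Hz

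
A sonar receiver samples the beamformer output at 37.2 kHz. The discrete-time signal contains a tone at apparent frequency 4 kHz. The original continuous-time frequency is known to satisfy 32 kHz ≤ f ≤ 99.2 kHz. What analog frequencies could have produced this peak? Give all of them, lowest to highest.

Frequencies that alias to 4 kHz are k·fs ± 4 kHz for integer k ≥ 0.
k=0: 4 kHz.
k=1: 33.2 kHz, 41.2 kHz.
k=2: 70.4 kHz, 78.4 kHz.
k=3: 107.6 kHz, 115.6 kHz.
Within [32 kHz, 99.2 kHz]: 33.2 kHz, 41.2 kHz, 70.4 kHz, 78.4 kHz.

33.2 kHz, 41.2 kHz, 70.4 kHz, 78.4 kHz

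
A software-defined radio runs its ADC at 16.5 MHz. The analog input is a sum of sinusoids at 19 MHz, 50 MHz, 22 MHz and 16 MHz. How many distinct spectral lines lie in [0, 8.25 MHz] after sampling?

fs/2 = 8.25 MHz.
19 MHz mod fs = 2.5 MHz.
2.5 MHz ≤ fs/2 = 8.25 MHz, appears at 2.5 MHz.
50 MHz mod fs = 0.5 MHz.
0.5 MHz ≤ fs/2 = 8.25 MHz, appears at 0.5 MHz.
22 MHz mod fs = 5.5 MHz.
5.5 MHz ≤ fs/2 = 8.25 MHz, appears at 5.5 MHz.
16 MHz > fs/2 = 8.25 MHz, folds to fs − 16 MHz = 0.5 MHz.
Distinct values: {0.5 MHz, 2.5 MHz, 5.5 MHz} → 3.

3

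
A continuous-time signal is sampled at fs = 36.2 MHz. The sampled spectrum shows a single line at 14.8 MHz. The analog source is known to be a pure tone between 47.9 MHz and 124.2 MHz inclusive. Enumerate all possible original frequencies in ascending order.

51 MHz, 57.6 MHz, 87.2 MHz, 93.8 MHz, 123.4 MHz

Frequencies that alias to 14.8 MHz are k·fs ± 14.8 MHz for integer k ≥ 0.
k=0: 14.8 MHz.
k=1: 21.4 MHz, 51 MHz.
k=2: 57.6 MHz, 87.2 MHz.
k=3: 93.8 MHz, 123.4 MHz.
k=4: 130 MHz, 159.6 MHz.
Within [47.9 MHz, 124.2 MHz]: 51 MHz, 57.6 MHz, 87.2 MHz, 93.8 MHz, 123.4 MHz.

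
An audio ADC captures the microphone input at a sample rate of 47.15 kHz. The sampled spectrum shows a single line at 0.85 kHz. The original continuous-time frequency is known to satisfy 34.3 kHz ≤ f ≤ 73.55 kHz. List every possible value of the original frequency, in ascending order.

Frequencies that alias to 0.85 kHz are k·fs ± 0.85 kHz for integer k ≥ 0.
k=0: 0.85 kHz.
k=1: 46.3 kHz, 48 kHz.
k=2: 93.45 kHz, 95.15 kHz.
Within [34.3 kHz, 73.55 kHz]: 46.3 kHz, 48 kHz.

46.3 kHz, 48 kHz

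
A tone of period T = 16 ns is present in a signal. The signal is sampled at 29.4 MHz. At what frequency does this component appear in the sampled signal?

T = 16 ns → f = 1/T = 62.5 MHz.
62.5 MHz mod fs = 3.7 MHz.
3.7 MHz ≤ fs/2 = 14.7 MHz, appears at 3.7 MHz.

3.7 MHz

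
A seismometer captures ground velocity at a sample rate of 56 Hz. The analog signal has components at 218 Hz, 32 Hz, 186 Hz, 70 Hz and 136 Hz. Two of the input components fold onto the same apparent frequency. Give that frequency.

24 Hz

fs/2 = 28 Hz.
218 Hz mod fs = 50 Hz.
50 Hz > fs/2 = 28 Hz, folds to fs − 50 Hz = 6 Hz.
32 Hz > fs/2 = 28 Hz, folds to fs − 32 Hz = 24 Hz.
186 Hz mod fs = 18 Hz.
18 Hz ≤ fs/2 = 28 Hz, appears at 18 Hz.
70 Hz mod fs = 14 Hz.
14 Hz ≤ fs/2 = 28 Hz, appears at 14 Hz.
136 Hz mod fs = 24 Hz.
24 Hz ≤ fs/2 = 28 Hz, appears at 24 Hz.
32 Hz and 136 Hz both map to 24 Hz.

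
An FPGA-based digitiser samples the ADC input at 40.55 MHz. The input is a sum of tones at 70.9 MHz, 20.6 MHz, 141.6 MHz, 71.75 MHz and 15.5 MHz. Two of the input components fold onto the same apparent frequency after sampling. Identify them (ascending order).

fs/2 = 20.275 MHz.
70.9 MHz mod fs = 30.35 MHz.
30.35 MHz > fs/2 = 20.275 MHz, folds to fs − 30.35 MHz = 10.2 MHz.
20.6 MHz > fs/2 = 20.275 MHz, folds to fs − 20.6 MHz = 19.95 MHz.
141.6 MHz mod fs = 19.95 MHz.
19.95 MHz ≤ fs/2 = 20.275 MHz, appears at 19.95 MHz.
71.75 MHz mod fs = 31.2 MHz.
31.2 MHz > fs/2 = 20.275 MHz, folds to fs − 31.2 MHz = 9.35 MHz.
15.5 MHz ≤ fs/2 = 20.275 MHz, passes unchanged.
20.6 MHz and 141.6 MHz both map to 19.95 MHz.

20.6 MHz, 141.6 MHz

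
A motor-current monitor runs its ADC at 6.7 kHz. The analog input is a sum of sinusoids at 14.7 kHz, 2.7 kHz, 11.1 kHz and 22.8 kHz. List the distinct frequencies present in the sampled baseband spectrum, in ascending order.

1.3 kHz, 2.3 kHz, 2.7 kHz

fs/2 = 3.35 kHz.
14.7 kHz mod fs = 1.3 kHz.
1.3 kHz ≤ fs/2 = 3.35 kHz, appears at 1.3 kHz.
2.7 kHz ≤ fs/2 = 3.35 kHz, passes unchanged.
11.1 kHz mod fs = 4.4 kHz.
4.4 kHz > fs/2 = 3.35 kHz, folds to fs − 4.4 kHz = 2.3 kHz.
22.8 kHz mod fs = 2.7 kHz.
2.7 kHz ≤ fs/2 = 3.35 kHz, appears at 2.7 kHz.
Distinct values: {1.3 kHz, 2.3 kHz, 2.7 kHz}.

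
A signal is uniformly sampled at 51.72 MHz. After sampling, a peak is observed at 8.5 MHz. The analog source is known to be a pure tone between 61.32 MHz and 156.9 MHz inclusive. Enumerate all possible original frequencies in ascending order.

Frequencies that alias to 8.5 MHz are k·fs ± 8.5 MHz for integer k ≥ 0.
k=0: 8.5 MHz.
k=1: 43.22 MHz, 60.22 MHz.
k=2: 94.94 MHz, 111.94 MHz.
k=3: 146.66 MHz, 163.66 MHz.
k=4: 198.38 MHz, 215.38 MHz.
Within [61.32 MHz, 156.9 MHz]: 94.94 MHz, 111.94 MHz, 146.66 MHz.

94.94 MHz, 111.94 MHz, 146.66 MHz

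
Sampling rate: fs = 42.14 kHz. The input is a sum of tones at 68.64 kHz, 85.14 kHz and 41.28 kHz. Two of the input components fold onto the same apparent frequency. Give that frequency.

0.86 kHz

fs/2 = 21.07 kHz.
68.64 kHz mod fs = 26.5 kHz.
26.5 kHz > fs/2 = 21.07 kHz, folds to fs − 26.5 kHz = 15.64 kHz.
85.14 kHz mod fs = 0.86 kHz.
0.86 kHz ≤ fs/2 = 21.07 kHz, appears at 0.86 kHz.
41.28 kHz > fs/2 = 21.07 kHz, folds to fs − 41.28 kHz = 0.86 kHz.
41.28 kHz and 85.14 kHz both map to 0.86 kHz.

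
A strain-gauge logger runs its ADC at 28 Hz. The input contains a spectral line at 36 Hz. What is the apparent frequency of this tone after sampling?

36 Hz mod fs = 8 Hz.
8 Hz ≤ fs/2 = 14 Hz, appears at 8 Hz.

8 Hz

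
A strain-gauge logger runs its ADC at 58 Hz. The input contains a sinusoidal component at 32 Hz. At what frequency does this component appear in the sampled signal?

26 Hz

32 Hz > fs/2 = 29 Hz, folds to fs − 32 Hz = 26 Hz.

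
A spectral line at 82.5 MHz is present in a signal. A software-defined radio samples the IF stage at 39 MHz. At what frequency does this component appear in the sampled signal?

82.5 MHz mod fs = 4.5 MHz.
4.5 MHz ≤ fs/2 = 19.5 MHz, appears at 4.5 MHz.

4.5 MHz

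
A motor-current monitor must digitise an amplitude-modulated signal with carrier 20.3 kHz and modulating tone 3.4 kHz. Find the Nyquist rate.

AM sidebands sit at fc ± fm = 16.9 kHz and 23.7 kHz.
Highest-frequency component: 23.7 kHz.
Nyquist rate = 2 × 23.7 kHz = 47.4 kHz.

47.4 kHz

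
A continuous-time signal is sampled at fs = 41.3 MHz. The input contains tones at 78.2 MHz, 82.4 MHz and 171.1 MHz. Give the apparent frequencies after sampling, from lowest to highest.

0.2 MHz, 4.4 MHz, 5.9 MHz

fs/2 = 20.65 MHz.
78.2 MHz mod fs = 36.9 MHz.
36.9 MHz > fs/2 = 20.65 MHz, folds to fs − 36.9 MHz = 4.4 MHz.
82.4 MHz mod fs = 41.1 MHz.
41.1 MHz > fs/2 = 20.65 MHz, folds to fs − 41.1 MHz = 0.2 MHz.
171.1 MHz mod fs = 5.9 MHz.
5.9 MHz ≤ fs/2 = 20.65 MHz, appears at 5.9 MHz.
Distinct values: {0.2 MHz, 4.4 MHz, 5.9 MHz}.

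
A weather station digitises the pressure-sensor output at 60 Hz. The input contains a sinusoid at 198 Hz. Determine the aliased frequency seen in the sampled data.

198 Hz mod fs = 18 Hz.
18 Hz ≤ fs/2 = 30 Hz, appears at 18 Hz.

18 Hz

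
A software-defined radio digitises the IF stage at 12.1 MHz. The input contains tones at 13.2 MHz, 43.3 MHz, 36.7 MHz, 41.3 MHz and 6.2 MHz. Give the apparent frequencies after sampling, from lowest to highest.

fs/2 = 6.05 MHz.
13.2 MHz mod fs = 1.1 MHz.
1.1 MHz ≤ fs/2 = 6.05 MHz, appears at 1.1 MHz.
43.3 MHz mod fs = 7 MHz.
7 MHz > fs/2 = 6.05 MHz, folds to fs − 7 MHz = 5.1 MHz.
36.7 MHz mod fs = 0.4 MHz.
0.4 MHz ≤ fs/2 = 6.05 MHz, appears at 0.4 MHz.
41.3 MHz mod fs = 5 MHz.
5 MHz ≤ fs/2 = 6.05 MHz, appears at 5 MHz.
6.2 MHz > fs/2 = 6.05 MHz, folds to fs − 6.2 MHz = 5.9 MHz.
Distinct values: {0.4 MHz, 1.1 MHz, 5 MHz, 5.1 MHz, 5.9 MHz}.

0.4 MHz, 1.1 MHz, 5 MHz, 5.1 MHz, 5.9 MHz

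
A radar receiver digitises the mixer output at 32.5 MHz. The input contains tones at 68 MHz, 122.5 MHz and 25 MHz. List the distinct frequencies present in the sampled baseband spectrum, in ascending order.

fs/2 = 16.25 MHz.
68 MHz mod fs = 3 MHz.
3 MHz ≤ fs/2 = 16.25 MHz, appears at 3 MHz.
122.5 MHz mod fs = 25 MHz.
25 MHz > fs/2 = 16.25 MHz, folds to fs − 25 MHz = 7.5 MHz.
25 MHz > fs/2 = 16.25 MHz, folds to fs − 25 MHz = 7.5 MHz.
Distinct values: {3 MHz, 7.5 MHz}.

3 MHz, 7.5 MHz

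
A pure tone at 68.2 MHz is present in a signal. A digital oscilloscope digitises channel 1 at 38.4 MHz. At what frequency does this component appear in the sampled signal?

68.2 MHz mod fs = 29.8 MHz.
29.8 MHz > fs/2 = 19.2 MHz, folds to fs − 29.8 MHz = 8.6 MHz.

8.6 MHz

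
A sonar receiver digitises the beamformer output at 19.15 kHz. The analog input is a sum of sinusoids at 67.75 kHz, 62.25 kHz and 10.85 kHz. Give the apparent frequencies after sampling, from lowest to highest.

4.8 kHz, 8.3 kHz, 8.85 kHz

fs/2 = 9.575 kHz.
67.75 kHz mod fs = 10.3 kHz.
10.3 kHz > fs/2 = 9.575 kHz, folds to fs − 10.3 kHz = 8.85 kHz.
62.25 kHz mod fs = 4.8 kHz.
4.8 kHz ≤ fs/2 = 9.575 kHz, appears at 4.8 kHz.
10.85 kHz > fs/2 = 9.575 kHz, folds to fs − 10.85 kHz = 8.3 kHz.
Distinct values: {4.8 kHz, 8.3 kHz, 8.85 kHz}.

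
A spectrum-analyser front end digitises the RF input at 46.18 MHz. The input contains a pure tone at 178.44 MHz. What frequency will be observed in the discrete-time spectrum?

6.28 MHz

178.44 MHz mod fs = 39.9 MHz.
39.9 MHz > fs/2 = 23.09 MHz, folds to fs − 39.9 MHz = 6.28 MHz.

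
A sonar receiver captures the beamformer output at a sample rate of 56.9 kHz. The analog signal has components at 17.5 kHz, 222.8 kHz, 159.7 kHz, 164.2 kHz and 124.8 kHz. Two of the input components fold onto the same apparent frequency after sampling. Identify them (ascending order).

124.8 kHz, 159.7 kHz

fs/2 = 28.45 kHz.
17.5 kHz ≤ fs/2 = 28.45 kHz, passes unchanged.
222.8 kHz mod fs = 52.1 kHz.
52.1 kHz > fs/2 = 28.45 kHz, folds to fs − 52.1 kHz = 4.8 kHz.
159.7 kHz mod fs = 45.9 kHz.
45.9 kHz > fs/2 = 28.45 kHz, folds to fs − 45.9 kHz = 11 kHz.
164.2 kHz mod fs = 50.4 kHz.
50.4 kHz > fs/2 = 28.45 kHz, folds to fs − 50.4 kHz = 6.5 kHz.
124.8 kHz mod fs = 11 kHz.
11 kHz ≤ fs/2 = 28.45 kHz, appears at 11 kHz.
124.8 kHz and 159.7 kHz both map to 11 kHz.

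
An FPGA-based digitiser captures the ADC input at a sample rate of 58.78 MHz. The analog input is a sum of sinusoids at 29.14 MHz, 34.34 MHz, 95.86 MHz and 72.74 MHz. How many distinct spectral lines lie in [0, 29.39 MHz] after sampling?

4

fs/2 = 29.39 MHz.
29.14 MHz ≤ fs/2 = 29.39 MHz, passes unchanged.
34.34 MHz > fs/2 = 29.39 MHz, folds to fs − 34.34 MHz = 24.44 MHz.
95.86 MHz mod fs = 37.08 MHz.
37.08 MHz > fs/2 = 29.39 MHz, folds to fs − 37.08 MHz = 21.7 MHz.
72.74 MHz mod fs = 13.96 MHz.
13.96 MHz ≤ fs/2 = 29.39 MHz, appears at 13.96 MHz.
Distinct values: {13.96 MHz, 21.7 MHz, 24.44 MHz, 29.14 MHz} → 4.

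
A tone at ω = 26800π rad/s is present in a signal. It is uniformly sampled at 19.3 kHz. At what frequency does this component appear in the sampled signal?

5.9 kHz

ω = 26800π rad/s → f = ω/(2π) = 13400 Hz = 13.4 kHz.
13.4 kHz > fs/2 = 9.65 kHz, folds to fs − 13.4 kHz = 5.9 kHz.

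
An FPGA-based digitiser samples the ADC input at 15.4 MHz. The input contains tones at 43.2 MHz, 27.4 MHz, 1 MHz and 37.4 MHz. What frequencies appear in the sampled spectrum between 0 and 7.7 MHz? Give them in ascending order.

fs/2 = 7.7 MHz.
43.2 MHz mod fs = 12.4 MHz.
12.4 MHz > fs/2 = 7.7 MHz, folds to fs − 12.4 MHz = 3 MHz.
27.4 MHz mod fs = 12 MHz.
12 MHz > fs/2 = 7.7 MHz, folds to fs − 12 MHz = 3.4 MHz.
1 MHz ≤ fs/2 = 7.7 MHz, passes unchanged.
37.4 MHz mod fs = 6.6 MHz.
6.6 MHz ≤ fs/2 = 7.7 MHz, appears at 6.6 MHz.
Distinct values: {1 MHz, 3 MHz, 3.4 MHz, 6.6 MHz}.

1 MHz, 3 MHz, 3.4 MHz, 6.6 MHz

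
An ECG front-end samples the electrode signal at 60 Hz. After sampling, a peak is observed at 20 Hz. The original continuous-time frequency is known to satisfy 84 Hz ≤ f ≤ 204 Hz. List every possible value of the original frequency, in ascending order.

100 Hz, 140 Hz, 160 Hz, 200 Hz

Frequencies that alias to 20 Hz are k·fs ± 20 Hz for integer k ≥ 0.
k=0: 20 Hz.
k=1: 40 Hz, 80 Hz.
k=2: 100 Hz, 140 Hz.
k=3: 160 Hz, 200 Hz.
k=4: 220 Hz, 260 Hz.
Within [84 Hz, 204 Hz]: 100 Hz, 140 Hz, 160 Hz, 200 Hz.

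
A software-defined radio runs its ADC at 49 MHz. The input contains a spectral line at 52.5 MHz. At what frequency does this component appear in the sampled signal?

52.5 MHz mod fs = 3.5 MHz.
3.5 MHz ≤ fs/2 = 24.5 MHz, appears at 3.5 MHz.

3.5 MHz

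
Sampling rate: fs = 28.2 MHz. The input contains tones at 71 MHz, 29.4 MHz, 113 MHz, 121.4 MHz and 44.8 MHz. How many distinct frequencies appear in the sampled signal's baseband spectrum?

5

fs/2 = 14.1 MHz.
71 MHz mod fs = 14.6 MHz.
14.6 MHz > fs/2 = 14.1 MHz, folds to fs − 14.6 MHz = 13.6 MHz.
29.4 MHz mod fs = 1.2 MHz.
1.2 MHz ≤ fs/2 = 14.1 MHz, appears at 1.2 MHz.
113 MHz mod fs = 0.2 MHz.
0.2 MHz ≤ fs/2 = 14.1 MHz, appears at 0.2 MHz.
121.4 MHz mod fs = 8.6 MHz.
8.6 MHz ≤ fs/2 = 14.1 MHz, appears at 8.6 MHz.
44.8 MHz mod fs = 16.6 MHz.
16.6 MHz > fs/2 = 14.1 MHz, folds to fs − 16.6 MHz = 11.6 MHz.
Distinct values: {0.2 MHz, 1.2 MHz, 8.6 MHz, 11.6 MHz, 13.6 MHz} → 5.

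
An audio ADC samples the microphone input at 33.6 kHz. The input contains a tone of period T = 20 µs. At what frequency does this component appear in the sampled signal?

16.4 kHz

T = 20 µs → f = 1/T = 50 kHz.
50 kHz mod fs = 16.4 kHz.
16.4 kHz ≤ fs/2 = 16.8 kHz, appears at 16.4 kHz.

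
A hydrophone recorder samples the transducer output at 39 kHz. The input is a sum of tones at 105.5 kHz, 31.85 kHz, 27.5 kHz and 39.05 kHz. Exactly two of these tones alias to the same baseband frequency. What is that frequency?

11.5 kHz

fs/2 = 19.5 kHz.
105.5 kHz mod fs = 27.5 kHz.
27.5 kHz > fs/2 = 19.5 kHz, folds to fs − 27.5 kHz = 11.5 kHz.
31.85 kHz > fs/2 = 19.5 kHz, folds to fs − 31.85 kHz = 7.15 kHz.
27.5 kHz > fs/2 = 19.5 kHz, folds to fs − 27.5 kHz = 11.5 kHz.
39.05 kHz mod fs = 0.05 kHz.
0.05 kHz ≤ fs/2 = 19.5 kHz, appears at 0.05 kHz.
27.5 kHz and 105.5 kHz both map to 11.5 kHz.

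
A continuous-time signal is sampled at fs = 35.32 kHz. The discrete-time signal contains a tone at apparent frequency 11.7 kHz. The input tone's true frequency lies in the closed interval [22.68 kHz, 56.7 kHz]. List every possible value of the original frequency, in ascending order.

23.62 kHz, 47.02 kHz

Frequencies that alias to 11.7 kHz are k·fs ± 11.7 kHz for integer k ≥ 0.
k=0: 11.7 kHz.
k=1: 23.62 kHz, 47.02 kHz.
k=2: 58.94 kHz, 82.34 kHz.
Within [22.68 kHz, 56.7 kHz]: 23.62 kHz, 47.02 kHz.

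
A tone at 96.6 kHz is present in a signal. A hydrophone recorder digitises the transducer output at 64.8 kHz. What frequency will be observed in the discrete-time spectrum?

96.6 kHz mod fs = 31.8 kHz.
31.8 kHz ≤ fs/2 = 32.4 kHz, appears at 31.8 kHz.

31.8 kHz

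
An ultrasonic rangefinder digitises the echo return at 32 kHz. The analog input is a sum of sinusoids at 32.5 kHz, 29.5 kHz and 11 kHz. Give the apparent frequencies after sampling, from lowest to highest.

fs/2 = 16 kHz.
32.5 kHz mod fs = 0.5 kHz.
0.5 kHz ≤ fs/2 = 16 kHz, appears at 0.5 kHz.
29.5 kHz > fs/2 = 16 kHz, folds to fs − 29.5 kHz = 2.5 kHz.
11 kHz ≤ fs/2 = 16 kHz, passes unchanged.
Distinct values: {0.5 kHz, 2.5 kHz, 11 kHz}.

0.5 kHz, 2.5 kHz, 11 kHz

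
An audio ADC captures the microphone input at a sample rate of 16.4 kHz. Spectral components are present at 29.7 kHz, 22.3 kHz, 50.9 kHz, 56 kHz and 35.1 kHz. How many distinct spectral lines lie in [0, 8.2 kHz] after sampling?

fs/2 = 8.2 kHz.
29.7 kHz mod fs = 13.3 kHz.
13.3 kHz > fs/2 = 8.2 kHz, folds to fs − 13.3 kHz = 3.1 kHz.
22.3 kHz mod fs = 5.9 kHz.
5.9 kHz ≤ fs/2 = 8.2 kHz, appears at 5.9 kHz.
50.9 kHz mod fs = 1.7 kHz.
1.7 kHz ≤ fs/2 = 8.2 kHz, appears at 1.7 kHz.
56 kHz mod fs = 6.8 kHz.
6.8 kHz ≤ fs/2 = 8.2 kHz, appears at 6.8 kHz.
35.1 kHz mod fs = 2.3 kHz.
2.3 kHz ≤ fs/2 = 8.2 kHz, appears at 2.3 kHz.
Distinct values: {1.7 kHz, 2.3 kHz, 3.1 kHz, 5.9 kHz, 6.8 kHz} → 5.

5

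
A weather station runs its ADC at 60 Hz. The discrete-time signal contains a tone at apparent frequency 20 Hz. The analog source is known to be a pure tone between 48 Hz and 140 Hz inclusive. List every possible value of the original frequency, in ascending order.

80 Hz, 100 Hz, 140 Hz

Frequencies that alias to 20 Hz are k·fs ± 20 Hz for integer k ≥ 0.
k=0: 20 Hz.
k=1: 40 Hz, 80 Hz.
k=2: 100 Hz, 140 Hz.
k=3: 160 Hz, 200 Hz.
Within [48 Hz, 140 Hz]: 80 Hz, 100 Hz, 140 Hz.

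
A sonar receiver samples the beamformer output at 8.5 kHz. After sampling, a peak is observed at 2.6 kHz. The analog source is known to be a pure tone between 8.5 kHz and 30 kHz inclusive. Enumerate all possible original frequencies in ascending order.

11.1 kHz, 14.4 kHz, 19.6 kHz, 22.9 kHz, 28.1 kHz

Frequencies that alias to 2.6 kHz are k·fs ± 2.6 kHz for integer k ≥ 0.
k=0: 2.6 kHz.
k=1: 5.9 kHz, 11.1 kHz.
k=2: 14.4 kHz, 19.6 kHz.
k=3: 22.9 kHz, 28.1 kHz.
k=4: 31.4 kHz, 36.6 kHz.
Within [8.5 kHz, 30 kHz]: 11.1 kHz, 14.4 kHz, 19.6 kHz, 22.9 kHz, 28.1 kHz.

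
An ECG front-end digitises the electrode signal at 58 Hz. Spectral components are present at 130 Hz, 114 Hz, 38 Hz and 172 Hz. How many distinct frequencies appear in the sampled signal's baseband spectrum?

3

fs/2 = 29 Hz.
130 Hz mod fs = 14 Hz.
14 Hz ≤ fs/2 = 29 Hz, appears at 14 Hz.
114 Hz mod fs = 56 Hz.
56 Hz > fs/2 = 29 Hz, folds to fs − 56 Hz = 2 Hz.
38 Hz > fs/2 = 29 Hz, folds to fs − 38 Hz = 20 Hz.
172 Hz mod fs = 56 Hz.
56 Hz > fs/2 = 29 Hz, folds to fs − 56 Hz = 2 Hz.
Distinct values: {2 Hz, 14 Hz, 20 Hz} → 3.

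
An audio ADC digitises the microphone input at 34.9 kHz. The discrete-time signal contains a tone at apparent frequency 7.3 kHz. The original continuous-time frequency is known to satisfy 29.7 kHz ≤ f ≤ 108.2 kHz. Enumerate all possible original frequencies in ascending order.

Frequencies that alias to 7.3 kHz are k·fs ± 7.3 kHz for integer k ≥ 0.
k=0: 7.3 kHz.
k=1: 27.6 kHz, 42.2 kHz.
k=2: 62.5 kHz, 77.1 kHz.
k=3: 97.4 kHz, 112 kHz.
k=4: 132.3 kHz, 146.9 kHz.
Within [29.7 kHz, 108.2 kHz]: 42.2 kHz, 62.5 kHz, 77.1 kHz, 97.4 kHz.

42.2 kHz, 62.5 kHz, 77.1 kHz, 97.4 kHz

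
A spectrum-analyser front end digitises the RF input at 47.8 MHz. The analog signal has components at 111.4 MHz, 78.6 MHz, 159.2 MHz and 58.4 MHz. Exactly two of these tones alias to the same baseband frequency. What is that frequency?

fs/2 = 23.9 MHz.
111.4 MHz mod fs = 15.8 MHz.
15.8 MHz ≤ fs/2 = 23.9 MHz, appears at 15.8 MHz.
78.6 MHz mod fs = 30.8 MHz.
30.8 MHz > fs/2 = 23.9 MHz, folds to fs − 30.8 MHz = 17 MHz.
159.2 MHz mod fs = 15.8 MHz.
15.8 MHz ≤ fs/2 = 23.9 MHz, appears at 15.8 MHz.
58.4 MHz mod fs = 10.6 MHz.
10.6 MHz ≤ fs/2 = 23.9 MHz, appears at 10.6 MHz.
111.4 MHz and 159.2 MHz both map to 15.8 MHz.

15.8 MHz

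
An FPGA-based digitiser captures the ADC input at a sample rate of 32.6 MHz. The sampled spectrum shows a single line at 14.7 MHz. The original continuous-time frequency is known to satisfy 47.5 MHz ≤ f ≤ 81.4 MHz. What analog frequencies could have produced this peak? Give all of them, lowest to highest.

50.5 MHz, 79.9 MHz

Frequencies that alias to 14.7 MHz are k·fs ± 14.7 MHz for integer k ≥ 0.
k=0: 14.7 MHz.
k=1: 17.9 MHz, 47.3 MHz.
k=2: 50.5 MHz, 79.9 MHz.
k=3: 83.1 MHz, 112.5 MHz.
Within [47.5 MHz, 81.4 MHz]: 50.5 MHz, 79.9 MHz.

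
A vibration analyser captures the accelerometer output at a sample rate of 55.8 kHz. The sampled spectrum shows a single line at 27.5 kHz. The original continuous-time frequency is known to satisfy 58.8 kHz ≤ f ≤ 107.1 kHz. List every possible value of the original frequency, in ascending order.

83.3 kHz, 84.1 kHz

Frequencies that alias to 27.5 kHz are k·fs ± 27.5 kHz for integer k ≥ 0.
k=0: 27.5 kHz.
k=1: 28.3 kHz, 83.3 kHz.
k=2: 84.1 kHz, 139.1 kHz.
k=3: 139.9 kHz, 194.9 kHz.
Within [58.8 kHz, 107.1 kHz]: 83.3 kHz, 84.1 kHz.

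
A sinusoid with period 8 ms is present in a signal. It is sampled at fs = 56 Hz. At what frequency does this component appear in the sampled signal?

13 Hz

T = 8 ms → f = 1/T = 125 Hz.
125 Hz mod fs = 13 Hz.
13 Hz ≤ fs/2 = 28 Hz, appears at 13 Hz.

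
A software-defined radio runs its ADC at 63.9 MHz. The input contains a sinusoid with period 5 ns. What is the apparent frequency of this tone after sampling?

T = 5 ns → f = 1/T = 200 MHz.
200 MHz mod fs = 8.3 MHz.
8.3 MHz ≤ fs/2 = 31.95 MHz, appears at 8.3 MHz.

8.3 MHz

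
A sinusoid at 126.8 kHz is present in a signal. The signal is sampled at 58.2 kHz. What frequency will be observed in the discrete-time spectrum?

126.8 kHz mod fs = 10.4 kHz.
10.4 kHz ≤ fs/2 = 29.1 kHz, appears at 10.4 kHz.

10.4 kHz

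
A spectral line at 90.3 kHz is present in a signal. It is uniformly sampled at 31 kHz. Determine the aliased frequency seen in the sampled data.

2.7 kHz

90.3 kHz mod fs = 28.3 kHz.
28.3 kHz > fs/2 = 15.5 kHz, folds to fs − 28.3 kHz = 2.7 kHz.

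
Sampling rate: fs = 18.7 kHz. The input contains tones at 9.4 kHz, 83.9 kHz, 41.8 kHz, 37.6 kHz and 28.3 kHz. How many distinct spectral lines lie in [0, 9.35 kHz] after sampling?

4

fs/2 = 9.35 kHz.
9.4 kHz > fs/2 = 9.35 kHz, folds to fs − 9.4 kHz = 9.3 kHz.
83.9 kHz mod fs = 9.1 kHz.
9.1 kHz ≤ fs/2 = 9.35 kHz, appears at 9.1 kHz.
41.8 kHz mod fs = 4.4 kHz.
4.4 kHz ≤ fs/2 = 9.35 kHz, appears at 4.4 kHz.
37.6 kHz mod fs = 0.2 kHz.
0.2 kHz ≤ fs/2 = 9.35 kHz, appears at 0.2 kHz.
28.3 kHz mod fs = 9.6 kHz.
9.6 kHz > fs/2 = 9.35 kHz, folds to fs − 9.6 kHz = 9.1 kHz.
Distinct values: {0.2 kHz, 4.4 kHz, 9.1 kHz, 9.3 kHz} → 4.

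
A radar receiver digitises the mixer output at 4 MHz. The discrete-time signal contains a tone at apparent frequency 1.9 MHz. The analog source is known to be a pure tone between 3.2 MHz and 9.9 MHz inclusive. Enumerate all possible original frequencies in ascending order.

5.9 MHz, 6.1 MHz, 9.9 MHz

Frequencies that alias to 1.9 MHz are k·fs ± 1.9 MHz for integer k ≥ 0.
k=0: 1.9 MHz.
k=1: 2.1 MHz, 5.9 MHz.
k=2: 6.1 MHz, 9.9 MHz.
k=3: 10.1 MHz, 13.9 MHz.
Within [3.2 MHz, 9.9 MHz]: 5.9 MHz, 6.1 MHz, 9.9 MHz.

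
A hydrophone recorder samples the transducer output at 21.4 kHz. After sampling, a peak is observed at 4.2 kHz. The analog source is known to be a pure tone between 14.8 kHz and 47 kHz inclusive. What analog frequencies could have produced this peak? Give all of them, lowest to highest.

Frequencies that alias to 4.2 kHz are k·fs ± 4.2 kHz for integer k ≥ 0.
k=0: 4.2 kHz.
k=1: 17.2 kHz, 25.6 kHz.
k=2: 38.6 kHz, 47 kHz.
k=3: 60 kHz, 68.4 kHz.
Within [14.8 kHz, 47 kHz]: 17.2 kHz, 25.6 kHz, 38.6 kHz, 47 kHz.

17.2 kHz, 25.6 kHz, 38.6 kHz, 47 kHz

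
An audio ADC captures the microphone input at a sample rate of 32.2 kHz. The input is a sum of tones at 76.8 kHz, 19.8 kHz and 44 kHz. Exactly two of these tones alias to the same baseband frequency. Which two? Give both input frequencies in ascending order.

fs/2 = 16.1 kHz.
76.8 kHz mod fs = 12.4 kHz.
12.4 kHz ≤ fs/2 = 16.1 kHz, appears at 12.4 kHz.
19.8 kHz > fs/2 = 16.1 kHz, folds to fs − 19.8 kHz = 12.4 kHz.
44 kHz mod fs = 11.8 kHz.
11.8 kHz ≤ fs/2 = 16.1 kHz, appears at 11.8 kHz.
19.8 kHz and 76.8 kHz both map to 12.4 kHz.

19.8 kHz, 76.8 kHz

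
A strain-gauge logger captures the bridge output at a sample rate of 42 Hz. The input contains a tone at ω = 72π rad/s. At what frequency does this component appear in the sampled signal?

ω = 72π rad/s → f = ω/(2π) = 36 Hz.
36 Hz > fs/2 = 21 Hz, folds to fs − 36 Hz = 6 Hz.

6 Hz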